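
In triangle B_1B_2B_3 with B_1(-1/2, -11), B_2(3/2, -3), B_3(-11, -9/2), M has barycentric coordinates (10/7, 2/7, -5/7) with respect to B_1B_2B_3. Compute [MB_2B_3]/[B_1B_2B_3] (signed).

10/7

The signed ratio [MB_2B_3]/[B_1B_2B_3] equals the barycentric coordinate of M at vertex B_1, which is 10/7.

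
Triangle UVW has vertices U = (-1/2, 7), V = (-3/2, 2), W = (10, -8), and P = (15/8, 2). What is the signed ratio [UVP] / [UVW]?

[UVW] = ½·((-1/2)·(2−(-8)) + (-3/2)·(-8−7) + 10·(7−2)) = ½·(-5 + 45/2 + 50) = 135/4.
[UVP] = ½·((-1/2)·(2−2) + (-3/2)·(2−7) + (15/8)·(7−2)) = ½·(0 + 15/2 + 75/8) = 135/16, so the ratio is (135/16)/(135/4) = 1/4.

1/4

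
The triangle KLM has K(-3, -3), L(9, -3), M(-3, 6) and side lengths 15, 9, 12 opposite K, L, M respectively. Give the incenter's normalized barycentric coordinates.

The incenter has barycentric coordinates proportional to the opposite side lengths: (15 : 9 : 12).
Normalizing by 15+9+12 = 36 gives (5/12, 1/4, 1/3).

(5/12, 1/4, 1/3)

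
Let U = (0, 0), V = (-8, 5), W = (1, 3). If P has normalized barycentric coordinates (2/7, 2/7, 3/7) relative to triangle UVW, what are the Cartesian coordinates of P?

(-13/7, 19/7)

P = (2/7)·U + (2/7)·V + (3/7)·W.
x-coordinate: (2/7)·0 + (2/7)·(-8) + (3/7)·1 = -13/7.
y-coordinate: (2/7)·0 + (2/7)·5 + (3/7)·3 = 19/7.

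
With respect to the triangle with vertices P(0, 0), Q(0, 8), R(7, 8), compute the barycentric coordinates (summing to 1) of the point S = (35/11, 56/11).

Signed area of the reference triangle: [PQR] = ½·(0·(8−8) + 0·(8−0) + 7·(0−8)) = ½·(0 + 0 − 56) = -28.
[SQR] = ½·((35/11)·(8−8) + 0·(8−(56/11)) + 7·(56/11−8)) = ½·(0 + 0 − 224/11) = -112/11, so the P-coordinate is (-112/11)/(-28) = 4/11.
[PSR] = ½·(0·(56/11−8) + (35/11)·(8−0) + 7·(0−(56/11))) = ½·(0 + 280/11 − 392/11) = -56/11, so the Q-coordinate is 2/11.
[PQS] = ½·(0·(8−(56/11)) + 0·(56/11−0) + (35/11)·(0−8)) = ½·(0 + 0 − 280/11) = -140/11, so the R-coordinate is 5/11.
Check: 4/11 + 2/11 + 5/11 = 1.

(4/11, 2/11, 5/11)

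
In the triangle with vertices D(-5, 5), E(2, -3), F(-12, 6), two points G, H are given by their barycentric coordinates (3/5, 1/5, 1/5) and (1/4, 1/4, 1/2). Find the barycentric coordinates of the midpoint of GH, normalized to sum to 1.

Since both coordinate triples sum to 1, the midpoint's barycentrics are the componentwise average.
(3/5+1/4)/2 = 17/40; similarly 9/40 and 7/20.

(17/40, 9/40, 7/20)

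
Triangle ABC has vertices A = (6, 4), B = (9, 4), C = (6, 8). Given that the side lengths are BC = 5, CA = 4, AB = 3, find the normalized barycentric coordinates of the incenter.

(5/12, 1/3, 1/4)

The incenter has barycentric coordinates proportional to the opposite side lengths: (5 : 4 : 3).
Normalizing by 5+4+3 = 12 gives (5/12, 1/3, 1/4).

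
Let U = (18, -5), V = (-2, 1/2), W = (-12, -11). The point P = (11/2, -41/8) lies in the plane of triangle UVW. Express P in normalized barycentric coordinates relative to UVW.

(1/2, 1/4, 1/4)

Signed area of the reference triangle: [UVW] = ½·(18·(1/2−(-11)) + (-2)·(-11−(-5)) + (-12)·(-5−(1/2))) = ½·(207 + 12 + 66) = 285/2.
[PVW] = ½·((11/2)·(1/2−(-11)) + (-2)·(-11−(-41/8)) + (-12)·(-41/8−(1/2))) = ½·(253/4 + 47/4 + 135/2) = 285/4, so the U-coordinate is (285/4)/(285/2) = 1/2.
[UPW] = ½·(18·(-41/8−(-11)) + (11/2)·(-11−(-5)) + (-12)·(-5−(-41/8))) = ½·(423/4 − 33 − 3/2) = 285/8, so the V-coordinate is 1/4.
[UVP] = ½·(18·(1/2−(-41/8)) + (-2)·(-41/8−(-5)) + (11/2)·(-5−(1/2))) = ½·(405/4 + 1/4 − 121/4) = 285/8, so the W-coordinate is 1/4.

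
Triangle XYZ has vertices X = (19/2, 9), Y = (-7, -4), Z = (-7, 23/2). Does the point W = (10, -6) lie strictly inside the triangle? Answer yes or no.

no

Barycentric coordinates of W: (34/33, 985/1023, -1016/1023).
The three coordinates are positive, positive, negative; a point is interior exactly when all three are positive.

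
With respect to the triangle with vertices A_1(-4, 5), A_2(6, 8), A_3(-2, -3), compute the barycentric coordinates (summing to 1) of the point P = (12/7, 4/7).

(-1/7, 3/7, 5/7)

Signed area of the reference triangle: [A_1A_2A_3] = ½·((-4)·(8−(-3)) + 6·(-3−5) + (-2)·(5−8)) = ½·(-44 − 48 + 6) = -43.
[PA_2A_3] = ½·((12/7)·(8−(-3)) + 6·(-3−(4/7)) + (-2)·(4/7−8)) = ½·(132/7 − 150/7 + 104/7) = 43/7, so the A_1-coordinate is (43/7)/(-43) = -1/7.
[A_1PA_3] = ½·((-4)·(4/7−(-3)) + (12/7)·(-3−5) + (-2)·(5−(4/7))) = ½·(-100/7 − 96/7 − 62/7) = -129/7, so the A_2-coordinate is 3/7.
[A_1A_2P] = ½·((-4)·(8−(4/7)) + 6·(4/7−5) + (12/7)·(5−8)) = ½·(-208/7 − 186/7 − 36/7) = -215/7, so the A_3-coordinate is 5/7.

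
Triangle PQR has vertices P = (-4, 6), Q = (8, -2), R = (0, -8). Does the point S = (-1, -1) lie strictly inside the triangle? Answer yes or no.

yes

Barycentric coordinates of S: (31/68, 7/68, 15/34).
The three coordinates are positive, positive, positive; a point is interior exactly when all three are positive.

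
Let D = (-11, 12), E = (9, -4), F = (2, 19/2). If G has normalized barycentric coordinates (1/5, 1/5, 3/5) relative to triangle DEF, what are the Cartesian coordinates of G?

G = (1/5)·D + (1/5)·E + (3/5)·F.
x-coordinate: (1/5)·(-11) + (1/5)·9 + (3/5)·2 = 4/5.
y-coordinate: (1/5)·12 + (1/5)·(-4) + (3/5)·(19/2) = 73/10.

(4/5, 73/10)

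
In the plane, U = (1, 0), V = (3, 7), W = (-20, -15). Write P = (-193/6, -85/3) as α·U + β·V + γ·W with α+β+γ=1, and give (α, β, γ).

(1/3, -5/6, 3/2)

Signed area of the reference triangle: [UVW] = ½·(1·(7−(-15)) + 3·(-15−0) + (-20)·(0−7)) = ½·(22 − 45 + 140) = 117/2.
[PVW] = ½·((-193/6)·(7−(-15)) + 3·(-15−(-85/3)) + (-20)·(-85/3−7)) = ½·(-2123/3 + 40 + 2120/3) = 39/2, so the U-coordinate is (39/2)/(117/2) = 1/3.
[UPW] = ½·(1·(-85/3−(-15)) + (-193/6)·(-15−0) + (-20)·(0−(-85/3))) = ½·(-40/3 + 965/2 − 1700/3) = -195/4, so the V-coordinate is -5/6.
[UVP] = ½·(1·(7−(-85/3)) + 3·(-85/3−0) + (-193/6)·(0−7)) = ½·(106/3 − 85 + 1351/6) = 351/4, so the W-coordinate is 3/2.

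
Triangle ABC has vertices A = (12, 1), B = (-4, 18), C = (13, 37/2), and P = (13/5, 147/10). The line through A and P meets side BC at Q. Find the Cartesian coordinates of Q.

Barycentric coordinates of P with respect to ABC: (1/5, 3/5, 1/5).
On side BC the A-coordinate is zero; dropping P's A-weight 1/5 and renormalizing the remaining 3/5 : 1/5 gives weights 3/4, 1/4 on B, C.
Q = (3/4)·(-4, 18) + (1/4)·(13, 37/2) = (1/4, 145/8).

(1/4, 145/8)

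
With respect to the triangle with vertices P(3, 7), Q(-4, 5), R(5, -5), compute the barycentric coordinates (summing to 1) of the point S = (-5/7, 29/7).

(2/7, 4/7, 1/7)

Signed area of the reference triangle: [PQR] = ½·(3·(5−(-5)) + (-4)·(-5−7) + 5·(7−5)) = ½·(30 + 48 + 10) = 44.
[SQR] = ½·((-5/7)·(5−(-5)) + (-4)·(-5−(29/7)) + 5·(29/7−5)) = ½·(-50/7 + 256/7 − 30/7) = 88/7, so the P-coordinate is (88/7)/44 = 2/7.
[PSR] = ½·(3·(29/7−(-5)) + (-5/7)·(-5−7) + 5·(7−(29/7))) = ½·(192/7 + 60/7 + 100/7) = 176/7, so the Q-coordinate is 4/7.
[PQS] = ½·(3·(5−(29/7)) + (-4)·(29/7−7) + (-5/7)·(7−5)) = ½·(18/7 + 80/7 − 10/7) = 44/7, so the R-coordinate is 1/7.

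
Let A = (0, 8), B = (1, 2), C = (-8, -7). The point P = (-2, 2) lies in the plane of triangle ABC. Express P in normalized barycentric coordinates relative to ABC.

Signed area of the reference triangle: [ABC] = ½·(0·(2−(-7)) + 1·(-7−8) + (-8)·(8−2)) = ½·(0 − 15 − 48) = -63/2.
[PBC] = ½·((-2)·(2−(-7)) + 1·(-7−2) + (-8)·(2−2)) = ½·(-18 − 9 + 0) = -27/2, so the A-coordinate is (-27/2)/(-63/2) = 3/7.
[APC] = ½·(0·(2−(-7)) + (-2)·(-7−8) + (-8)·(8−2)) = ½·(0 + 30 − 48) = -9, so the B-coordinate is 2/7.
[ABP] = ½·(0·(2−2) + 1·(2−8) + (-2)·(8−2)) = ½·(0 − 6 − 12) = -9, so the C-coordinate is 2/7.
Check: 3/7 + 2/7 + 2/7 = 1.

(3/7, 2/7, 2/7)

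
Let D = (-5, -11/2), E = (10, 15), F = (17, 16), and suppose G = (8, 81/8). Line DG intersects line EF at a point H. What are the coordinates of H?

(37/3, 46/3)

Barycentric coordinates of G with respect to DEF: (1/4, 1/2, 1/4).
On side EF the D-coordinate is zero; dropping G's D-weight 1/4 and renormalizing the remaining 1/2 : 1/4 gives weights 2/3, 1/3 on E, F.
H = (2/3)·(10, 15) + (1/3)·(17, 16) = (37/3, 46/3).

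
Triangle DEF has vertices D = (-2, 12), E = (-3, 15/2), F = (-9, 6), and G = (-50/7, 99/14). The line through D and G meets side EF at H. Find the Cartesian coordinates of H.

(-8, 25/4)

Barycentric coordinates of G with respect to DEF: (1/7, 1/7, 5/7).
On side EF the D-coordinate is zero; dropping G's D-weight 1/7 and renormalizing the remaining 1/7 : 5/7 gives weights 1/6, 5/6 on E, F.
H = (1/6)·(-3, 15/2) + (5/6)·(-9, 6) = (-8, 25/4).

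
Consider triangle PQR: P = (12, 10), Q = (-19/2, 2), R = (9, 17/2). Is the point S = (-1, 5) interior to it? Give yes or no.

yes

Barycentric coordinates of S: (1/33, 6/11, 14/33).
The three coordinates are positive, positive, positive; a point is interior exactly when all three are positive.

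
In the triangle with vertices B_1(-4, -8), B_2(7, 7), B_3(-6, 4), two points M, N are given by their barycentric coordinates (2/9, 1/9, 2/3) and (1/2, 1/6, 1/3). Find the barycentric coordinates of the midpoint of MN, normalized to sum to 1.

Since both coordinate triples sum to 1, the midpoint's barycentrics are the componentwise average.
(2/9+1/2)/2 = 13/36; similarly 5/36 and 1/2.

(13/36, 5/36, 1/2)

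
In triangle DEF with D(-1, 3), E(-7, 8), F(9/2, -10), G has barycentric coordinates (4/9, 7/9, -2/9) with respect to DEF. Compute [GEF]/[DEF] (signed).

The signed ratio [GEF]/[DEF] equals the barycentric coordinate of G at vertex D, which is 4/9.

4/9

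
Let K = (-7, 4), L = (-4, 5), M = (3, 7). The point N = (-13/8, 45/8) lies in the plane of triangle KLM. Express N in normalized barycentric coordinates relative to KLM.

(3/8, 1/8, 1/2)

Signed area of the reference triangle: [KLM] = ½·((-7)·(5−7) + (-4)·(7−4) + 3·(4−5)) = ½·(14 − 12 − 3) = -1/2.
[NLM] = ½·((-13/8)·(5−7) + (-4)·(7−(45/8)) + 3·(45/8−5)) = ½·(13/4 − 11/2 + 15/8) = -3/16, so the K-coordinate is (-3/16)/(-1/2) = 3/8.
[KNM] = ½·((-7)·(45/8−7) + (-13/8)·(7−4) + 3·(4−(45/8))) = ½·(77/8 − 39/8 − 39/8) = -1/16, so the L-coordinate is 1/8.
[KLN] = ½·((-7)·(5−(45/8)) + (-4)·(45/8−4) + (-13/8)·(4−5)) = ½·(35/8 − 13/2 + 13/8) = -1/4, so the M-coordinate is 1/2.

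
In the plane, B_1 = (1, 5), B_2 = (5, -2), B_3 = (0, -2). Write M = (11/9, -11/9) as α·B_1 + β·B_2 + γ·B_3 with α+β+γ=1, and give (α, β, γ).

Signed area of the reference triangle: [B_1B_2B_3] = ½·(1·(-2−(-2)) + 5·(-2−5) + 0·(5−(-2))) = ½·(0 − 35 + 0) = -35/2.
[MB_2B_3] = ½·((11/9)·(-2−(-2)) + 5·(-2−(-11/9)) + 0·(-11/9−(-2))) = ½·(0 − 35/9 + 0) = -35/18, so the B_1-coordinate is (-35/18)/(-35/2) = 1/9.
[B_1MB_3] = ½·(1·(-11/9−(-2)) + (11/9)·(-2−5) + 0·(5−(-11/9))) = ½·(7/9 − 77/9 + 0) = -35/9, so the B_2-coordinate is 2/9.
[B_1B_2M] = ½·(1·(-2−(-11/9)) + 5·(-11/9−5) + (11/9)·(5−(-2))) = ½·(-7/9 − 280/9 + 77/9) = -35/3, so the B_3-coordinate is 2/3.
Check: 1/9 + 2/9 + 2/3 = 1.

(1/9, 2/9, 2/3)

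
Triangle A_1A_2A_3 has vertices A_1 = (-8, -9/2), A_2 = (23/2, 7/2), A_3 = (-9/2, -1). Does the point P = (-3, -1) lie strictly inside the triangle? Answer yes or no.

yes

Barycentric coordinates of P: (27/161, 3/23, 113/161).
The three coordinates are positive, positive, positive; a point is interior exactly when all three are positive.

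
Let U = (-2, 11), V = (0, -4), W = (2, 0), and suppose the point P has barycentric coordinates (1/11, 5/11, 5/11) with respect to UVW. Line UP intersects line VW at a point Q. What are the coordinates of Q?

Line UP meets VW where the U-coordinate vanishes; zeroing P's U-weight and renormalizing leaves V, W-weights 5/11 : 5/11 → (1/2, 1/2).
So Q = (1/2)·V + (1/2)·W = (1, -2).

(1, -2)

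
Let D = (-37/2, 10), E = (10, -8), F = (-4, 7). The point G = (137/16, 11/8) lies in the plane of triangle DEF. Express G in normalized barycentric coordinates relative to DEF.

Signed area of the reference triangle: [DEF] = ½·((-37/2)·(-8−7) + 10·(7−10) + (-4)·(10−(-8))) = ½·(555/2 − 30 − 72) = 351/4.
[GEF] = ½·((137/16)·(-8−7) + 10·(7−(11/8)) + (-4)·(11/8−(-8))) = ½·(-2055/16 + 225/4 − 75/2) = -1755/32, so the D-coordinate is (-1755/32)/(351/4) = -5/8.
[DGF] = ½·((-37/2)·(11/8−7) + (137/16)·(7−10) + (-4)·(10−(11/8))) = ½·(1665/16 − 411/16 − 69/2) = 351/16, so the E-coordinate is 1/4.
[DEG] = ½·((-37/2)·(-8−(11/8)) + 10·(11/8−10) + (137/16)·(10−(-8))) = ½·(2775/16 − 345/4 + 1233/8) = 3861/32, so the F-coordinate is 11/8.
Check: -5/8 + 1/4 + 11/8 = 1.

(-5/8, 1/4, 11/8)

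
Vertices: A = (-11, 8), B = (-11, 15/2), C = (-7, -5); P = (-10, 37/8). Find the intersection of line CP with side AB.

(-11, 47/6)

Barycentric coordinates of P with respect to ABC: (1/2, 1/4, 1/4).
On side AB the C-coordinate is zero; dropping P's C-weight 1/4 and renormalizing the remaining 1/2 : 1/4 gives weights 2/3, 1/3 on A, B.
Q = (2/3)·(-11, 8) + (1/3)·(-11, 15/2) = (-11, 47/6).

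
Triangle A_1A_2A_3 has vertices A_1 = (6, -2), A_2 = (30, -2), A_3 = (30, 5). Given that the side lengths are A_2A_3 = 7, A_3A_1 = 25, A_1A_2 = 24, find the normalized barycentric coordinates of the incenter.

The incenter has barycentric coordinates proportional to the opposite side lengths: (7 : 25 : 24).
Normalizing by 7+25+24 = 56 gives (1/8, 25/56, 3/7).

(1/8, 25/56, 3/7)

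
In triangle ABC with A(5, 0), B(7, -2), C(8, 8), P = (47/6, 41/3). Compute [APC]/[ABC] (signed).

-5/6

[ABC] = ½·(5·(-2−8) + 7·(8−0) + 8·(0−(-2))) = ½·(-50 + 56 + 16) = 11.
[APC] = ½·(5·(41/3−8) + (47/6)·(8−0) + 8·(0−(41/3))) = ½·(85/3 + 188/3 − 328/3) = -55/6, so the ratio is (-55/6)/11 = -5/6.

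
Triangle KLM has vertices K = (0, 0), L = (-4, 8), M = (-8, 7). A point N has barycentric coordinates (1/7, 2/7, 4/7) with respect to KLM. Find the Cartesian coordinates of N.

N = (1/7)·K + (2/7)·L + (4/7)·M.
x-coordinate: (1/7)·0 + (2/7)·(-4) + (4/7)·(-8) = -40/7.
y-coordinate: (1/7)·0 + (2/7)·8 + (4/7)·7 = 44/7.

(-40/7, 44/7)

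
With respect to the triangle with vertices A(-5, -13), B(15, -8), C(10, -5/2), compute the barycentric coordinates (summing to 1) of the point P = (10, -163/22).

(2/11, 6/11, 3/11)

Signed area of the reference triangle: [ABC] = ½·((-5)·(-8−(-5/2)) + 15·(-5/2−(-13)) + 10·(-13−(-8))) = ½·(55/2 + 315/2 − 50) = 135/2.
[PBC] = ½·(10·(-8−(-5/2)) + 15·(-5/2−(-163/22)) + 10·(-163/22−(-8))) = ½·(-55 + 810/11 + 65/11) = 135/11, so the A-coordinate is (135/11)/(135/2) = 2/11.
[APC] = ½·((-5)·(-163/22−(-5/2)) + 10·(-5/2−(-13)) + 10·(-13−(-163/22))) = ½·(270/11 + 105 − 615/11) = 405/11, so the B-coordinate is 6/11.
[ABP] = ½·((-5)·(-8−(-163/22)) + 15·(-163/22−(-13)) + 10·(-13−(-8))) = ½·(65/22 + 1845/22 − 50) = 405/22, so the C-coordinate is 3/11.
Check: 2/11 + 6/11 + 3/11 = 1.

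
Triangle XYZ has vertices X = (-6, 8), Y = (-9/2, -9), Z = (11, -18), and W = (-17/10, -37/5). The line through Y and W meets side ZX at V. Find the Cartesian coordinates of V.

Barycentric coordinates of W with respect to XYZ: (1/5, 3/5, 1/5).
On side ZX the Y-coordinate is zero; dropping W's Y-weight 3/5 and renormalizing the remaining 1/5 : 1/5 gives weights 1/2, 1/2 on Z, X.
V = (1/2)·(11, -18) + (1/2)·(-6, 8) = (5/2, -5).

(5/2, -5)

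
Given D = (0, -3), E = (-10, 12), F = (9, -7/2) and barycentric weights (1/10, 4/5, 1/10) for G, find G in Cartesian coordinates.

(-71/10, 179/20)

G = (1/10)·D + (4/5)·E + (1/10)·F.
x-coordinate: (1/10)·0 + (4/5)·(-10) + (1/10)·9 = -71/10.
y-coordinate: (1/10)·(-3) + (4/5)·12 + (1/10)·(-7/2) = 179/20.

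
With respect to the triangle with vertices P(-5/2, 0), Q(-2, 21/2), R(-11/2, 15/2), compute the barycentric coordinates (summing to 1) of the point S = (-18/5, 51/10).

(2/5, 1/5, 2/5)

Signed area of the reference triangle: [PQR] = ½·((-5/2)·(21/2−(15/2)) + (-2)·(15/2−0) + (-11/2)·(0−(21/2))) = ½·(-15/2 − 15 + 231/4) = 141/8.
[SQR] = ½·((-18/5)·(21/2−(15/2)) + (-2)·(15/2−(51/10)) + (-11/2)·(51/10−(21/2))) = ½·(-54/5 − 24/5 + 297/10) = 141/20, so the P-coordinate is (141/20)/(141/8) = 2/5.
[PSR] = ½·((-5/2)·(51/10−(15/2)) + (-18/5)·(15/2−0) + (-11/2)·(0−(51/10))) = ½·(6 − 27 + 561/20) = 141/40, so the Q-coordinate is 1/5.
[PQS] = ½·((-5/2)·(21/2−(51/10)) + (-2)·(51/10−0) + (-18/5)·(0−(21/2))) = ½·(-27/2 − 51/5 + 189/5) = 141/20, so the R-coordinate is 2/5.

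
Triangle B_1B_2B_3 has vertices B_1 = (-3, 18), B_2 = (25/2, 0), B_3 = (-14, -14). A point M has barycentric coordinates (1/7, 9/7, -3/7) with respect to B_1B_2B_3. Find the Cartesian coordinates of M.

(303/14, 60/7)

M = (1/7)·B_1 + (9/7)·B_2 + (-3/7)·B_3.
x-coordinate: (1/7)·(-3) + (9/7)·(25/2) + (-3/7)·(-14) = 303/14.
y-coordinate: (1/7)·18 + (9/7)·0 + (-3/7)·(-14) = 60/7.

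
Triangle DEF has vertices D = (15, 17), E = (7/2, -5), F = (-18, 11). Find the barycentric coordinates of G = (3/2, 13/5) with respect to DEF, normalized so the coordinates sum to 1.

Signed area of the reference triangle: [DEF] = ½·(15·(-5−11) + (7/2)·(11−17) + (-18)·(17−(-5))) = ½·(-240 − 21 − 396) = -657/2.
[GEF] = ½·((3/2)·(-5−11) + (7/2)·(11−(13/5)) + (-18)·(13/5−(-5))) = ½·(-24 + 147/5 − 684/5) = -657/10, so the D-coordinate is (-657/10)/(-657/2) = 1/5.
[DGF] = ½·(15·(13/5−11) + (3/2)·(11−17) + (-18)·(17−(13/5))) = ½·(-126 − 9 − 1296/5) = -1971/10, so the E-coordinate is 3/5.
[DEG] = ½·(15·(-5−(13/5)) + (7/2)·(13/5−17) + (3/2)·(17−(-5))) = ½·(-114 − 252/5 + 33) = -657/10, so the F-coordinate is 1/5.

(1/5, 3/5, 1/5)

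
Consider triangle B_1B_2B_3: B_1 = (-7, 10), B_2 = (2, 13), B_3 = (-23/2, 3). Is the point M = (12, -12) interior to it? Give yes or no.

no

Barycentric coordinates of M: (-875/99, 464/99, 170/33).
The three coordinates are negative, positive, positive; a point is interior exactly when all three are positive.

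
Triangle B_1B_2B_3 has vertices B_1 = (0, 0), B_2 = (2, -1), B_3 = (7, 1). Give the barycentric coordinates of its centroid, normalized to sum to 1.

The centroid is the average of the vertices, so each weight is 1/3.

(1/3, 1/3, 1/3)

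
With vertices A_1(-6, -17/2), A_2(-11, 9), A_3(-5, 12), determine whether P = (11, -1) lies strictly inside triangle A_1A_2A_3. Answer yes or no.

no

Barycentric coordinates of P: (21/20, -341/120, 67/24).
The three coordinates are positive, negative, positive; a point is interior exactly when all three are positive.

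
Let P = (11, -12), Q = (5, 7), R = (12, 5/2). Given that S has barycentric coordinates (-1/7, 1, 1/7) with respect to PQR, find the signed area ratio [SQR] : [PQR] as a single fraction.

The signed ratio [SQR]/[PQR] equals the barycentric coordinate of S at vertex P, which is -1/7.

-1/7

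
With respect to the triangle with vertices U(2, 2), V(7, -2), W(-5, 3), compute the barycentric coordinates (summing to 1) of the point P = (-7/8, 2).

(3/8, 1/8, 1/2)

Signed area of the reference triangle: [UVW] = ½·(2·(-2−3) + 7·(3−2) + (-5)·(2−(-2))) = ½·(-10 + 7 − 20) = -23/2.
[PVW] = ½·((-7/8)·(-2−3) + 7·(3−2) + (-5)·(2−(-2))) = ½·(35/8 + 7 − 20) = -69/16, so the U-coordinate is (-69/16)/(-23/2) = 3/8.
[UPW] = ½·(2·(2−3) + (-7/8)·(3−2) + (-5)·(2−2)) = ½·(-2 − 7/8 + 0) = -23/16, so the V-coordinate is 1/8.
[UVP] = ½·(2·(-2−2) + 7·(2−2) + (-7/8)·(2−(-2))) = ½·(-8 + 0 − 7/2) = -23/4, so the W-coordinate is 1/2.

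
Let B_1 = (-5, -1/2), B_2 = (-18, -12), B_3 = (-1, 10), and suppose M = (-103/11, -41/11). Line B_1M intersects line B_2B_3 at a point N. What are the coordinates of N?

(-73/5, -38/5)

Barycentric coordinates of M with respect to B_1B_2B_3: (6/11, 4/11, 1/11).
On side B_2B_3 the B_1-coordinate is zero; dropping M's B_1-weight 6/11 and renormalizing the remaining 4/11 : 1/11 gives weights 4/5, 1/5 on B_2, B_3.
N = (4/5)·(-18, -12) + (1/5)·(-1, 10) = (-73/5, -38/5).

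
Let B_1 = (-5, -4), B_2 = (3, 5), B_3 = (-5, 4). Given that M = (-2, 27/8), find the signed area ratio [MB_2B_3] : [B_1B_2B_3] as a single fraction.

1/8

[B_1B_2B_3] = ½·((-5)·(5−4) + 3·(4−(-4)) + (-5)·(-4−5)) = ½·(-5 + 24 + 45) = 32.
[MB_2B_3] = ½·((-2)·(5−4) + 3·(4−(27/8)) + (-5)·(27/8−5)) = ½·(-2 + 15/8 + 65/8) = 4, so the ratio is 4/32 = 1/8.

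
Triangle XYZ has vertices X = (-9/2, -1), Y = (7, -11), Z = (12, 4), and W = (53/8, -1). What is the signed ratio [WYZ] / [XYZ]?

[XYZ] = ½·((-9/2)·(-11−4) + 7·(4−(-1)) + 12·(-1−(-11))) = ½·(135/2 + 35 + 120) = 445/4.
[WYZ] = ½·((53/8)·(-11−4) + 7·(4−(-1)) + 12·(-1−(-11))) = ½·(-795/8 + 35 + 120) = 445/16, so the ratio is (445/16)/(445/4) = 1/4.

1/4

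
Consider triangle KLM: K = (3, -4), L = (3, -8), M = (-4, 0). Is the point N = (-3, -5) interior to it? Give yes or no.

no

Barycentric coordinates of N: (-27/28, 31/28, 6/7).
The three coordinates are negative, positive, positive; a point is interior exactly when all three are positive.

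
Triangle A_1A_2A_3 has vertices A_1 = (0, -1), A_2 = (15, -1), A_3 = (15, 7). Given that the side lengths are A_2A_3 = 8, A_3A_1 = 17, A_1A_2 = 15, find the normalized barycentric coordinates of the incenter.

(1/5, 17/40, 3/8)

The incenter has barycentric coordinates proportional to the opposite side lengths: (8 : 17 : 15).
Normalizing by 8+17+15 = 40 gives (1/5, 17/40, 3/8).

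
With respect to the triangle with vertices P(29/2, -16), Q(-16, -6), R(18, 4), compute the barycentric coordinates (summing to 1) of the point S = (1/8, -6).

(1/4, 1/2, 1/4)

Signed area of the reference triangle: [PQR] = ½·((29/2)·(-6−4) + (-16)·(4−(-16)) + 18·(-16−(-6))) = ½·(-145 − 320 − 180) = -645/2.
[SQR] = ½·((1/8)·(-6−4) + (-16)·(4−(-6)) + 18·(-6−(-6))) = ½·(-5/4 − 160 + 0) = -645/8, so the P-coordinate is (-645/8)/(-645/2) = 1/4.
[PSR] = ½·((29/2)·(-6−4) + (1/8)·(4−(-16)) + 18·(-16−(-6))) = ½·(-145 + 5/2 − 180) = -645/4, so the Q-coordinate is 1/2.
[PQS] = ½·((29/2)·(-6−(-6)) + (-16)·(-6−(-16)) + (1/8)·(-16−(-6))) = ½·(0 − 160 − 5/4) = -645/8, so the R-coordinate is 1/4.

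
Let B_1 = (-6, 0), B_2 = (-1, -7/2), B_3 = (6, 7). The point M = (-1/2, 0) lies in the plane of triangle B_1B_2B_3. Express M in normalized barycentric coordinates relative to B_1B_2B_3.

(1/4, 1/2, 1/4)

Signed area of the reference triangle: [B_1B_2B_3] = ½·((-6)·(-7/2−7) + (-1)·(7−0) + 6·(0−(-7/2))) = ½·(63 − 7 + 21) = 77/2.
[MB_2B_3] = ½·((-1/2)·(-7/2−7) + (-1)·(7−0) + 6·(0−(-7/2))) = ½·(21/4 − 7 + 21) = 77/8, so the B_1-coordinate is (77/8)/(77/2) = 1/4.
[B_1MB_3] = ½·((-6)·(0−7) + (-1/2)·(7−0) + 6·(0−0)) = ½·(42 − 7/2 + 0) = 77/4, so the B_2-coordinate is 1/2.
[B_1B_2M] = ½·((-6)·(-7/2−0) + (-1)·(0−0) + (-1/2)·(0−(-7/2))) = ½·(21 + 0 − 7/4) = 77/8, so the B_3-coordinate is 1/4.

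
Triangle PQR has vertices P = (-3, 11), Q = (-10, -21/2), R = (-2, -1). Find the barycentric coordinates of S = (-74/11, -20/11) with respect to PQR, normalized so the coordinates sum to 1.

Signed area of the reference triangle: [PQR] = ½·((-3)·(-21/2−(-1)) + (-10)·(-1−11) + (-2)·(11−(-21/2))) = ½·(57/2 + 120 − 43) = 211/4.
[SQR] = ½·((-74/11)·(-21/2−(-1)) + (-10)·(-1−(-20/11)) + (-2)·(-20/11−(-21/2))) = ½·(703/11 − 90/11 − 191/11) = 211/11, so the P-coordinate is (211/11)/(211/4) = 4/11.
[PSR] = ½·((-3)·(-20/11−(-1)) + (-74/11)·(-1−11) + (-2)·(11−(-20/11))) = ½·(27/11 + 888/11 − 282/11) = 633/22, so the Q-coordinate is 6/11.
[PQS] = ½·((-3)·(-21/2−(-20/11)) + (-10)·(-20/11−11) + (-74/11)·(11−(-21/2))) = ½·(573/22 + 1410/11 − 1591/11) = 211/44, so the R-coordinate is 1/11.
Check: 4/11 + 6/11 + 1/11 = 1.

(4/11, 6/11, 1/11)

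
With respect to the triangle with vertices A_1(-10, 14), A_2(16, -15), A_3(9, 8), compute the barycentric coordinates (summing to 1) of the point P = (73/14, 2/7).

(5/14, 3/7, 3/14)

Signed area of the reference triangle: [A_1A_2A_3] = ½·((-10)·(-15−8) + 16·(8−14) + 9·(14−(-15))) = ½·(230 − 96 + 261) = 395/2.
[PA_2A_3] = ½·((73/14)·(-15−8) + 16·(8−(2/7)) + 9·(2/7−(-15))) = ½·(-1679/14 + 864/7 + 963/7) = 1975/28, so the A_1-coordinate is (1975/28)/(395/2) = 5/14.
[A_1PA_3] = ½·((-10)·(2/7−8) + (73/14)·(8−14) + 9·(14−(2/7))) = ½·(540/7 − 219/7 + 864/7) = 1185/14, so the A_2-coordinate is 3/7.
[A_1A_2P] = ½·((-10)·(-15−(2/7)) + 16·(2/7−14) + (73/14)·(14−(-15))) = ½·(1070/7 − 1536/7 + 2117/14) = 1185/28, so the A_3-coordinate is 3/14.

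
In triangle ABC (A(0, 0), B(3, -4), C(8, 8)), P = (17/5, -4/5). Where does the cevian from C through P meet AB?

Barycentric coordinates of P with respect to ABC: (1/5, 3/5, 1/5).
On side AB the C-coordinate is zero; dropping P's C-weight 1/5 and renormalizing the remaining 1/5 : 3/5 gives weights 1/4, 3/4 on A, B.
Q = (1/4)·(0, 0) + (3/4)·(3, -4) = (9/4, -3).

(9/4, -3)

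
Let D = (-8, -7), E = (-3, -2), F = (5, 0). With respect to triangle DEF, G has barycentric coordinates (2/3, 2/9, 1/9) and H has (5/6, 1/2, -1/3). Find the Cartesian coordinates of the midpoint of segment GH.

Barycentric coordinates of the midpoint are the average: (3/4, 13/36, -1/9).
Converting: (3/4)·D + (13/36)·E + (-1/9)·F = (-275/36, -215/36).

(-275/36, -215/36)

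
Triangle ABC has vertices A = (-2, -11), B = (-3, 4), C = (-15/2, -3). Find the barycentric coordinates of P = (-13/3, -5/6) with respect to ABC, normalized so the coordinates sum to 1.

Signed area of the reference triangle: [ABC] = ½·((-2)·(4−(-3)) + (-3)·(-3−(-11)) + (-15/2)·(-11−4)) = ½·(-14 − 24 + 225/2) = 149/4.
[PBC] = ½·((-13/3)·(4−(-3)) + (-3)·(-3−(-5/6)) + (-15/2)·(-5/6−4)) = ½·(-91/3 + 13/2 + 145/4) = 149/24, so the A-coordinate is (149/24)/(149/4) = 1/6.
[APC] = ½·((-2)·(-5/6−(-3)) + (-13/3)·(-3−(-11)) + (-15/2)·(-11−(-5/6))) = ½·(-13/3 − 104/3 + 305/4) = 149/8, so the B-coordinate is 1/2.
[ABP] = ½·((-2)·(4−(-5/6)) + (-3)·(-5/6−(-11)) + (-13/3)·(-11−4)) = ½·(-29/3 − 61/2 + 65) = 149/12, so the C-coordinate is 1/3.
Check: 1/6 + 1/2 + 1/3 = 1.

(1/6, 1/2, 1/3)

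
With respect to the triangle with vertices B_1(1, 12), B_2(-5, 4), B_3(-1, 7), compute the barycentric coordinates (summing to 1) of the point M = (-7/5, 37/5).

Signed area of the reference triangle: [B_1B_2B_3] = ½·(1·(4−7) + (-5)·(7−12) + (-1)·(12−4)) = ½·(-3 + 25 − 8) = 7.
[MB_2B_3] = ½·((-7/5)·(4−7) + (-5)·(7−(37/5)) + (-1)·(37/5−4)) = ½·(21/5 + 2 − 17/5) = 7/5, so the B_1-coordinate is (7/5)/7 = 1/5.
[B_1MB_3] = ½·(1·(37/5−7) + (-7/5)·(7−12) + (-1)·(12−(37/5))) = ½·(2/5 + 7 − 23/5) = 7/5, so the B_2-coordinate is 1/5.
[B_1B_2M] = ½·(1·(4−(37/5)) + (-5)·(37/5−12) + (-7/5)·(12−4)) = ½·(-17/5 + 23 − 56/5) = 21/5, so the B_3-coordinate is 3/5.

(1/5, 1/5, 3/5)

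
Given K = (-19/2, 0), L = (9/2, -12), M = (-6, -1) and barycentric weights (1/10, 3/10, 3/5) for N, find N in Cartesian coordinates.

(-16/5, -21/5)

N = (1/10)·K + (3/10)·L + (3/5)·M.
x-coordinate: (1/10)·(-19/2) + (3/10)·(9/2) + (3/5)·(-6) = -16/5.
y-coordinate: (1/10)·0 + (3/10)·(-12) + (3/5)·(-1) = -21/5.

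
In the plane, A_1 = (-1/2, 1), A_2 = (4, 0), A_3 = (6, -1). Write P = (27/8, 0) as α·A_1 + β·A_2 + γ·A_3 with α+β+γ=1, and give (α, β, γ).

(1/4, 1/2, 1/4)

Signed area of the reference triangle: [A_1A_2A_3] = ½·((-1/2)·(0−(-1)) + 4·(-1−1) + 6·(1−0)) = ½·(-1/2 − 8 + 6) = -5/4.
[PA_2A_3] = ½·((27/8)·(0−(-1)) + 4·(-1−0) + 6·(0−0)) = ½·(27/8 − 4 + 0) = -5/16, so the A_1-coordinate is (-5/16)/(-5/4) = 1/4.
[A_1PA_3] = ½·((-1/2)·(0−(-1)) + (27/8)·(-1−1) + 6·(1−0)) = ½·(-1/2 − 27/4 + 6) = -5/8, so the A_2-coordinate is 1/2.
[A_1A_2P] = ½·((-1/2)·(0−0) + 4·(0−1) + (27/8)·(1−0)) = ½·(0 − 4 + 27/8) = -5/16, so the A_3-coordinate is 1/4.
Check: 1/4 + 1/2 + 1/4 = 1.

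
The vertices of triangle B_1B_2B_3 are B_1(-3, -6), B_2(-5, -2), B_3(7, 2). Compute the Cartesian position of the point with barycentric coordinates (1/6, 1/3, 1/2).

M = (1/6)·B_1 + (1/3)·B_2 + (1/2)·B_3.
x-coordinate: (1/6)·(-3) + (1/3)·(-5) + (1/2)·7 = 4/3.
y-coordinate: (1/6)·(-6) + (1/3)·(-2) + (1/2)·2 = -2/3.

(4/3, -2/3)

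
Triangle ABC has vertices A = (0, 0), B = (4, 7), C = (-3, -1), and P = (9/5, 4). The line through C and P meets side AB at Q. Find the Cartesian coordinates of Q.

(3, 21/4)

Barycentric coordinates of P with respect to ABC: (1/5, 3/5, 1/5).
On side AB the C-coordinate is zero; dropping P's C-weight 1/5 and renormalizing the remaining 1/5 : 3/5 gives weights 1/4, 3/4 on A, B.
Q = (1/4)·(0, 0) + (3/4)·(4, 7) = (3, 21/4).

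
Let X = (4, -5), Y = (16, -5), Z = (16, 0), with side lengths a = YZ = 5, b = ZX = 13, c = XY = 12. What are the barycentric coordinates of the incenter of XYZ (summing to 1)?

(1/6, 13/30, 2/5)

The incenter has barycentric coordinates proportional to the opposite side lengths: (5 : 13 : 12).
Normalizing by 5+13+12 = 30 gives (1/6, 13/30, 2/5).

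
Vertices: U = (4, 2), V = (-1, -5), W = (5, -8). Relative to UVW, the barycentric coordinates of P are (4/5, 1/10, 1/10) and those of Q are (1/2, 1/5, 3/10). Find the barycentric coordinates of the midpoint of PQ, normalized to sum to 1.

(13/20, 3/20, 1/5)

Since both coordinate triples sum to 1, the midpoint's barycentrics are the componentwise average.
(4/5+1/2)/2 = 13/20; similarly 3/20 and 1/5.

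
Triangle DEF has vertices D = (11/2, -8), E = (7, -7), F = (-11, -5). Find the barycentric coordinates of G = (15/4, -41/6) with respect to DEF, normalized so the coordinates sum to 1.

(1/6, 2/3, 1/6)

Signed area of the reference triangle: [DEF] = ½·((11/2)·(-7−(-5)) + 7·(-5−(-8)) + (-11)·(-8−(-7))) = ½·(-11 + 21 + 11) = 21/2.
[GEF] = ½·((15/4)·(-7−(-5)) + 7·(-5−(-41/6)) + (-11)·(-41/6−(-7))) = ½·(-15/2 + 77/6 − 11/6) = 7/4, so the D-coordinate is (7/4)/(21/2) = 1/6.
[DGF] = ½·((11/2)·(-41/6−(-5)) + (15/4)·(-5−(-8)) + (-11)·(-8−(-41/6))) = ½·(-121/12 + 45/4 + 77/6) = 7, so the E-coordinate is 2/3.
[DEG] = ½·((11/2)·(-7−(-41/6)) + 7·(-41/6−(-8)) + (15/4)·(-8−(-7))) = ½·(-11/12 + 49/6 − 15/4) = 7/4, so the F-coordinate is 1/6.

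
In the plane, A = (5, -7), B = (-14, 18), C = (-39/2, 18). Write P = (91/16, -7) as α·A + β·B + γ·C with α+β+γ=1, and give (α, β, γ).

(1, 1/8, -1/8)

Signed area of the reference triangle: [ABC] = ½·(5·(18−18) + (-14)·(18−(-7)) + (-39/2)·(-7−18)) = ½·(0 − 350 + 975/2) = 275/4.
[PBC] = ½·((91/16)·(18−18) + (-14)·(18−(-7)) + (-39/2)·(-7−18)) = ½·(0 − 350 + 975/2) = 275/4, so the A-coordinate is (275/4)/(275/4) = 1.
[APC] = ½·(5·(-7−18) + (91/16)·(18−(-7)) + (-39/2)·(-7−(-7))) = ½·(-125 + 2275/16 + 0) = 275/32, so the B-coordinate is 1/8.
[ABP] = ½·(5·(18−(-7)) + (-14)·(-7−(-7)) + (91/16)·(-7−18)) = ½·(125 + 0 − 2275/16) = -275/32, so the C-coordinate is -1/8.
Check: 1 + 1/8 − 1/8 = 1.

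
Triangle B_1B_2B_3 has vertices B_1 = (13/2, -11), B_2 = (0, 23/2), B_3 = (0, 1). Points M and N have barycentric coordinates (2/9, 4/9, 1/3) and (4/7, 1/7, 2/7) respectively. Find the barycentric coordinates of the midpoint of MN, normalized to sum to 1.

Since both coordinate triples sum to 1, the midpoint's barycentrics are the componentwise average.
(2/9+4/7)/2 = 25/63; similarly 37/126 and 13/42.

(25/63, 37/126, 13/42)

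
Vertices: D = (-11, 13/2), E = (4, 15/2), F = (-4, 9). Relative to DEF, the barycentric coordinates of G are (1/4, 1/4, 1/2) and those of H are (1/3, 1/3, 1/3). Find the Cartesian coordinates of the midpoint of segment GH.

(-89/24, 47/6)

Barycentric coordinates of the midpoint are the average: (7/24, 7/24, 5/12).
Converting: (7/24)·D + (7/24)·E + (5/12)·F = (-89/24, 47/6).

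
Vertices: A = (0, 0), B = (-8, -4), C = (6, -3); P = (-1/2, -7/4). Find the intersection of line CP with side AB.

(-8/3, -4/3)

Barycentric coordinates of P with respect to ABC: (1/2, 1/4, 1/4).
On side AB the C-coordinate is zero; dropping P's C-weight 1/4 and renormalizing the remaining 1/2 : 1/4 gives weights 2/3, 1/3 on A, B.
Q = (2/3)·(0, 0) + (1/3)·(-8, -4) = (-8/3, -4/3).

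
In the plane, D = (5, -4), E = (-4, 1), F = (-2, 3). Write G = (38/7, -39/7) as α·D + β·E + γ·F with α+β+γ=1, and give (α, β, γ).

(8/7, 2/7, -3/7)

Signed area of the reference triangle: [DEF] = ½·(5·(1−3) + (-4)·(3−(-4)) + (-2)·(-4−1)) = ½·(-10 − 28 + 10) = -14.
[GEF] = ½·((38/7)·(1−3) + (-4)·(3−(-39/7)) + (-2)·(-39/7−1)) = ½·(-76/7 − 240/7 + 92/7) = -16, so the D-coordinate is (-16)/(-14) = 8/7.
[DGF] = ½·(5·(-39/7−3) + (38/7)·(3−(-4)) + (-2)·(-4−(-39/7))) = ½·(-300/7 + 38 − 22/7) = -4, so the E-coordinate is 2/7.
[DEG] = ½·(5·(1−(-39/7)) + (-4)·(-39/7−(-4)) + (38/7)·(-4−1)) = ½·(230/7 + 44/7 − 190/7) = 6, so the F-coordinate is -3/7.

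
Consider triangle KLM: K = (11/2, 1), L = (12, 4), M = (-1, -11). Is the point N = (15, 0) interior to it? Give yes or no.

Barycentric coordinates of N: (-194/117, 241/117, 70/117).
The three coordinates are negative, positive, positive; a point is interior exactly when all three are positive.

no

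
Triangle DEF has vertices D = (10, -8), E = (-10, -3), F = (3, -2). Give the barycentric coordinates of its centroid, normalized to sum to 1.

The centroid is the average of the vertices, so each weight is 1/3.

(1/3, 1/3, 1/3)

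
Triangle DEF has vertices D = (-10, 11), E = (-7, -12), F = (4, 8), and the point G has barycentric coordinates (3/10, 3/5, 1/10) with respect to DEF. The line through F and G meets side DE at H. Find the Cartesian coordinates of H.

Line FG meets DE where the F-coordinate vanishes; zeroing G's F-weight and renormalizing leaves D, E-weights 3/10 : 3/5 → (1/3, 2/3).
So H = (1/3)·D + (2/3)·E = (-8, -13/3).

(-8, -13/3)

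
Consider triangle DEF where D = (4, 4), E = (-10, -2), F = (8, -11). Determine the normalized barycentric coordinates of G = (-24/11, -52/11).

(1/11, 6/11, 4/11)

Signed area of the reference triangle: [DEF] = ½·(4·(-2−(-11)) + (-10)·(-11−4) + 8·(4−(-2))) = ½·(36 + 150 + 48) = 117.
[GEF] = ½·((-24/11)·(-2−(-11)) + (-10)·(-11−(-52/11)) + 8·(-52/11−(-2))) = ½·(-216/11 + 690/11 − 240/11) = 117/11, so the D-coordinate is (117/11)/117 = 1/11.
[DGF] = ½·(4·(-52/11−(-11)) + (-24/11)·(-11−4) + 8·(4−(-52/11))) = ½·(276/11 + 360/11 + 768/11) = 702/11, so the E-coordinate is 6/11.
[DEG] = ½·(4·(-2−(-52/11)) + (-10)·(-52/11−4) + (-24/11)·(4−(-2))) = ½·(120/11 + 960/11 − 144/11) = 468/11, so the F-coordinate is 4/11.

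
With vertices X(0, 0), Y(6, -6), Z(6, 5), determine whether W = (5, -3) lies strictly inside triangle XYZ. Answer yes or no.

yes

Barycentric coordinates of W: (1/6, 43/66, 2/11).
The three coordinates are positive, positive, positive; a point is interior exactly when all three are positive.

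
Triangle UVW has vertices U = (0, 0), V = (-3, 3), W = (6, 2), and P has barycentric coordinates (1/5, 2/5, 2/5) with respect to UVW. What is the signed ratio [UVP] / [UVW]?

2/5

The signed ratio [UVP]/[UVW] equals the barycentric coordinate of P at vertex W, which is 2/5.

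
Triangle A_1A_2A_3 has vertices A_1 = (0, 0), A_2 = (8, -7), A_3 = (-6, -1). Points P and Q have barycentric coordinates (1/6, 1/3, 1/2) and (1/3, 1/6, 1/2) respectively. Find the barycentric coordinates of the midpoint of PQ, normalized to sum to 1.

(1/4, 1/4, 1/2)

Since both coordinate triples sum to 1, the midpoint's barycentrics are the componentwise average.
(1/6+1/3)/2 = 1/4; similarly 1/4 and 1/2.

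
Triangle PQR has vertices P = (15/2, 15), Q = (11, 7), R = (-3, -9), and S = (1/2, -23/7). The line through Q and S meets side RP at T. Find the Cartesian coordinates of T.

Barycentric coordinates of S with respect to PQR: (1/7, 1/7, 5/7).
On side RP the Q-coordinate is zero; dropping S's Q-weight 1/7 and renormalizing the remaining 5/7 : 1/7 gives weights 5/6, 1/6 on R, P.
T = (5/6)·(-3, -9) + (1/6)·(15/2, 15) = (-5/4, -5).

(-5/4, -5)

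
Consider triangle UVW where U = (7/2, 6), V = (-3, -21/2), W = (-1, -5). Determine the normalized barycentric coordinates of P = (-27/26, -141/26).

(3/13, 7/13, 3/13)

Signed area of the reference triangle: [UVW] = ½·((7/2)·(-21/2−(-5)) + (-3)·(-5−6) + (-1)·(6−(-21/2))) = ½·(-77/4 + 33 − 33/2) = -11/8.
[PVW] = ½·((-27/26)·(-21/2−(-5)) + (-3)·(-5−(-141/26)) + (-1)·(-141/26−(-21/2))) = ½·(297/52 − 33/26 − 66/13) = -33/104, so the U-coordinate is (-33/104)/(-11/8) = 3/13.
[UPW] = ½·((7/2)·(-141/26−(-5)) + (-27/26)·(-5−6) + (-1)·(6−(-141/26))) = ½·(-77/52 + 297/26 − 297/26) = -77/104, so the V-coordinate is 7/13.
[UVP] = ½·((7/2)·(-21/2−(-141/26)) + (-3)·(-141/26−6) + (-27/26)·(6−(-21/2))) = ½·(-231/13 + 891/26 − 891/52) = -33/104, so the W-coordinate is 3/13.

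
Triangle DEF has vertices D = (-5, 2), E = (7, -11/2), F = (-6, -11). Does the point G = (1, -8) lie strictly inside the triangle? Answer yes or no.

Barycentric coordinates of G: (1/327, 176/327, 50/109).
The three coordinates are positive, positive, positive; a point is interior exactly when all three are positive.

yes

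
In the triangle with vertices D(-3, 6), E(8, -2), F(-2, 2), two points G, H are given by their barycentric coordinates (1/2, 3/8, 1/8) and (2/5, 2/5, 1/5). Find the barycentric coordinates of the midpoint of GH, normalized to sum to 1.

Since both coordinate triples sum to 1, the midpoint's barycentrics are the componentwise average.
(1/2+2/5)/2 = 9/20; similarly 31/80 and 13/80.

(9/20, 31/80, 13/80)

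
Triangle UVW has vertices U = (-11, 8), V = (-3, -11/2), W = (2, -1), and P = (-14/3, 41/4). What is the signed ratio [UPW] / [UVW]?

-5/6

[UVW] = ½·((-11)·(-11/2−(-1)) + (-3)·(-1−8) + 2·(8−(-11/2))) = ½·(99/2 + 27 + 27) = 207/4.
[UPW] = ½·((-11)·(41/4−(-1)) + (-14/3)·(-1−8) + 2·(8−(41/4))) = ½·(-495/4 + 42 − 9/2) = -345/8, so the ratio is (-345/8)/(207/4) = -5/6.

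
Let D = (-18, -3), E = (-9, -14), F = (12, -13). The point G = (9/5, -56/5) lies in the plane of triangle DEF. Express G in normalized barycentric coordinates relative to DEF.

Signed area of the reference triangle: [DEF] = ½·((-18)·(-14−(-13)) + (-9)·(-13−(-3)) + 12·(-3−(-14))) = ½·(18 + 90 + 132) = 120.
[GEF] = ½·((9/5)·(-14−(-13)) + (-9)·(-13−(-56/5)) + 12·(-56/5−(-14))) = ½·(-9/5 + 81/5 + 168/5) = 24, so the D-coordinate is 24/120 = 1/5.
[DGF] = ½·((-18)·(-56/5−(-13)) + (9/5)·(-13−(-3)) + 12·(-3−(-56/5))) = ½·(-162/5 − 18 + 492/5) = 24, so the E-coordinate is 1/5.
[DEG] = ½·((-18)·(-14−(-56/5)) + (-9)·(-56/5−(-3)) + (9/5)·(-3−(-14))) = ½·(252/5 + 369/5 + 99/5) = 72, so the F-coordinate is 3/5.
Check: 1/5 + 1/5 + 3/5 = 1.

(1/5, 1/5, 3/5)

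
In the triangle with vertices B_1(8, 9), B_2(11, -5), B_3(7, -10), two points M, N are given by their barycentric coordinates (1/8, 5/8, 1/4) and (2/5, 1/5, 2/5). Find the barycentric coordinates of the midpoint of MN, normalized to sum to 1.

Since both coordinate triples sum to 1, the midpoint's barycentrics are the componentwise average.
(1/8+2/5)/2 = 21/80; similarly 33/80 and 13/40.

(21/80, 33/80, 13/40)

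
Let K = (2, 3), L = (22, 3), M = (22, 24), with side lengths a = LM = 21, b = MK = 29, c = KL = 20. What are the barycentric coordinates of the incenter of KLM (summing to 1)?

(3/10, 29/70, 2/7)

The incenter has barycentric coordinates proportional to the opposite side lengths: (21 : 29 : 20).
Normalizing by 21+29+20 = 70 gives (3/10, 29/70, 2/7).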